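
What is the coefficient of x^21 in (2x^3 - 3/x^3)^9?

-6912

General term: C(9,j)·(2x^3)^j·(-3/x^3)^(9-j), with x-exponent 3j − 3(9−j) = 6j − 27.
Set 6j − 27 = 21: j = 8.
C(9,8) = 9; 2^8 = 256; (-3)^1 = -3.
Coefficient = 9 · 256 · (-3) = -6912.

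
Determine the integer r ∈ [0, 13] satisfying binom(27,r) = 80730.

5

C(27,r) increases on 0 ≤ r ≤ 13. C(27,4) = 17550 and C(27,5) = 80730, so r = 5.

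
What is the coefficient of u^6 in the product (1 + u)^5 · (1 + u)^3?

28

(1 + u)^5(1 + u)^3 = (1 + u)^8, so the coefficient of u^6 is C(8,6)·1^6 = 28·1 = 28.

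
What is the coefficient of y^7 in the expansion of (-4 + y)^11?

The general term is C(11,j)·(-4)^j·(y)^(11-j); the y^7 term has j = 4.
C(11,4) = 330.
Coefficient = C(11,4) · (-4)^4 = 330 · 256 = 84480.

84480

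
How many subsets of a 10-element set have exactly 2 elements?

45

Choose the 2 positions: C(10,2) = 45.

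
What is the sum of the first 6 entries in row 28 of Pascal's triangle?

122438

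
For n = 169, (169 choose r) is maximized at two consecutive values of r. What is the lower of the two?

For odd n = 169, C(169,r) peaks at r = (n−1)/2 and (n+1)/2; the lower is 84.

84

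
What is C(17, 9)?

C(17,9) = C(17,8) by symmetry.
C(17,8) = (17·16·15·14·13·12·11·10) / 8! = 980179200 / 40320 = 24310.

24310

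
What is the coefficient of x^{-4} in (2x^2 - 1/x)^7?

General term: C(7,j)·(2x^2)^j·(-1/x)^(7-j), with x-exponent 2j − 1(7−j) = 3j − 7.
Set 3j − 7 = -4: j = 1.
C(7,1) = 7; 2^1 = 2; (-1)^6 = 1.
Coefficient = 7 · 2 · 1 = 14.

14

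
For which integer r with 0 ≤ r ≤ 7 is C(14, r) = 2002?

5

C(14,r) increases on 0 ≤ r ≤ 7. C(14,4) = 1001 and C(14,5) = 2002, so r = 5.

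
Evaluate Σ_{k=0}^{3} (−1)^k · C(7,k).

The partial alternating sum Σ_{k=0}^{3} (−1)^k C(7,k) = (−1)^3 C(6,3) = -20.

-20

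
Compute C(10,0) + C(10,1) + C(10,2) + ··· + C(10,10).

1024

The entries of row 10 sum to 2^10 = 1024.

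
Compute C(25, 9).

2042975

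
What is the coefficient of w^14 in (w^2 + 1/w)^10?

General term: C(10,j)·(w^2)^j·(1/w)^(10-j), with w-exponent 2j − 1(10−j) = 3j − 10.
Set 3j − 10 = 14: j = 8.
C(10,8) = 45; 1^8 = 1; 1^2 = 1.
Coefficient = 45 · 1 · 1 = 45.

45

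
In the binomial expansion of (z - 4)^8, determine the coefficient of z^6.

The general term is C(8,j)·(z)^j·(-4)^(8-j); the z^6 term has j = 6.
C(8,6) = 28.
Coefficient = C(8,6) · (-4)^2 = 28 · 16 = 448.

448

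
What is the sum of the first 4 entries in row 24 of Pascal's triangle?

1 + 24 + 276 + 2024 = 2325.

2325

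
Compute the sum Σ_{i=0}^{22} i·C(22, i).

46137344

Differentiating (1+x)^22 and setting x=1: Σ i·C(22,i) = 22·2^21 = 46137344.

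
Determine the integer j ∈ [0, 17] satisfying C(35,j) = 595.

2

C(35,j) increases on 0 ≤ j ≤ 17. C(35,1) = 35 and C(35,2) = 595, so j = 2.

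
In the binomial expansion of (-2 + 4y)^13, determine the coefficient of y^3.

18743296

The general term is C(13,j)·(-2)^j·(4y)^(13-j); the y^3 term has j = 10.
C(13,10) = 286.
Coefficient = C(13,10) · (-2)^10 · 4^3 = 286 · 1024 · 64 = 18743296.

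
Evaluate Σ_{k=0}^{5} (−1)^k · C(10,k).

The partial alternating sum Σ_{k=0}^{5} (−1)^k C(10,k) = (−1)^5 C(9,5) = -126.

-126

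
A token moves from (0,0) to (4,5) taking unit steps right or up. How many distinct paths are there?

Each path is a sequence of 9 steps with 4 rights: C(9,4) = 126.

126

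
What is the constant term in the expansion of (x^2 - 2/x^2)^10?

General term: C(10,j)·(x^2)^j·(-2/x^2)^(10-j), with x-exponent 2j − 2(10−j) = 4j − 20.
Set 4j − 20 = 0: j = 5.
C(10,5) = 252; 1^5 = 1; (-2)^5 = -32.
Coefficient = 252 · 1 · (-32) = -8064.

-8064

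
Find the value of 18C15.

816

C(18,15) = C(18,3) by symmetry.
C(18,3) = (18·17·16) / 3! = 4896 / 6 = 816.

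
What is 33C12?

354817320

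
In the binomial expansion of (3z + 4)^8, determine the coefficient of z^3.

1548288

The general term is C(8,j)·(3z)^j·(4)^(8-j); the z^3 term has j = 3.
C(8,3) = 56.
Coefficient = C(8,3) · 3^3 · 4^5 = 56 · 27 · 1024 = 1548288.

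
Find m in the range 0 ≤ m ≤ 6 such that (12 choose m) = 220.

3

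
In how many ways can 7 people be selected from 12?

This is C(12,7) = 792.

792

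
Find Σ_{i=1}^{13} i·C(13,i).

Differentiating (1+x)^13 and setting x=1: Σ i·C(13,i) = 13·2^12 = 53248.

53248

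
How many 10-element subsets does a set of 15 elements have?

3003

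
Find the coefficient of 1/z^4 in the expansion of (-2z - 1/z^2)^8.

General term: C(8,j)·(-2z)^j·(-1/z^2)^(8-j), with z-exponent 1j − 2(8−j) = 3j − 16.
Set 3j − 16 = -4: j = 4.
C(8,4) = 70; (-2)^4 = 16; (-1)^4 = 1.
Coefficient = 70 · 16 · 1 = 1120.

1120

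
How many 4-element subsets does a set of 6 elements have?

15

C(6,4) = C(6,2) by symmetry.
C(6,2) = (6·5) / 2! = 30 / 2 = 15.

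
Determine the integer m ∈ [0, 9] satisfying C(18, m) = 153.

2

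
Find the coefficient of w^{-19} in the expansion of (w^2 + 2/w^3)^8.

General term: C(8,j)·(w^2)^j·(2/w^3)^(8-j), with w-exponent 2j − 3(8−j) = 5j − 24.
Set 5j − 24 = -19: j = 1.
C(8,1) = 8; 1^1 = 1; 2^7 = 128.
Coefficient = 8 · 1 · 128 = 1024.

1024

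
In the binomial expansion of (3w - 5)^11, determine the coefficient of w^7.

The general term is C(11,j)·(3w)^j·(-5)^(11-j); the w^7 term has j = 7.
C(11,7) = 330.
Coefficient = C(11,7) · 3^7 · (-5)^4 = 330 · 2187 · 625 = 451068750.

451068750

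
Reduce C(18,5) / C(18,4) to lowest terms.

14/5

C(n,k+1)/C(n,k) = (n−k)/(k+1) = (18−4)/(4+1) = 14/5.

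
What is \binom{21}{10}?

352716

C(21,10) = (21·20·19·18·17·16·15·14·13·12) / 10! = 1279935820800 / 3628800 = 352716.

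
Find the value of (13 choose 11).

C(13,11) = C(13,2) by symmetry.
C(13,2) = (13·12) / 2! = 156 / 2 = 78.

78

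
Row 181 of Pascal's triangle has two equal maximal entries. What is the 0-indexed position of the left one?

90

For odd n = 181, C(181,k) peaks at k = (n−1)/2 and (n+1)/2; the lower is 90.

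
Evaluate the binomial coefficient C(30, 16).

145422675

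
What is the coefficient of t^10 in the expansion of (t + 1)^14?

1001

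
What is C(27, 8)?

2220075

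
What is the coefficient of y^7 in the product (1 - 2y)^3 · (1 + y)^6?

-54

Coefficient of y^7 = Σ_{j} C(3,j)·(-2)^j·C(6,7-j)·1^(7-j) for j from 1 to 3.
= (-6) + 72 + (-120) = -54.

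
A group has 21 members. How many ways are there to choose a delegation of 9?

This is C(21,9) = 293930.

293930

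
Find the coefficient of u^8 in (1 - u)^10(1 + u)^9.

126

Coefficient of u^8 = Σ_{j} C(10,j)·(-1)^j·C(9,8-j)·1^(8-j) for j from 0 to 8.
= 9 + (-360) + 3780 + (-15120) + 26460 + (-21168) + 7560 + (-1080) + 45 = 126.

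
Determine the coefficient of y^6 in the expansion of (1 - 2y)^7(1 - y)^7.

Coefficient of y^6 = Σ_{j} C(7,j)·(-2)^j·C(7,6-j)·(-1)^(6-j) for j from 0 to 6.
= 7 + 294 + 2940 + 9800 + 11760 + 4704 + 448 = 29953.

29953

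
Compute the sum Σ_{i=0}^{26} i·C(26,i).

872415232

Since i·C(26,i) = 26·C(25,i−1), the sum is 26·2^25 = 26·33554432 = 872415232.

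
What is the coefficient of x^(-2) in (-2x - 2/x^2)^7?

General term: C(7,j)·(-2x)^j·(-2/x^2)^(7-j), with x-exponent 1j − 2(7−j) = 3j − 14.
Set 3j − 14 = -2: j = 4.
C(7,4) = 35; (-2)^4 = 16; (-2)^3 = -8.
Coefficient = 35 · 16 · (-8) = -4480.

-4480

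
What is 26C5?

C(26,5) = (26·25·24·23·22) / 5! = 7893600 / 120 = 65780.

65780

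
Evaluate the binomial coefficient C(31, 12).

C(31,12) = (31·30·29·28·27·26·25·24·23·22·21·20) / 12! = 67596957267840000 / 479001600 = 141120525.

141120525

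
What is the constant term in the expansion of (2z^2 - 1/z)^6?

60

General term: C(6,j)·(2z^2)^j·(-1/z)^(6-j), with z-exponent 2j − 1(6−j) = 3j − 6.
Set 3j − 6 = 0: j = 2.
C(6,2) = 15; 2^2 = 4; (-1)^4 = 1.
Coefficient = 15 · 4 · 1 = 60.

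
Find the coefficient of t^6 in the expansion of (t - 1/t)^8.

-8

General term: C(8,j)·(t)^j·(-1/t)^(8-j), with t-exponent 1j − 1(8−j) = 2j − 8.
Set 2j − 8 = 6: j = 7.
C(8,7) = 8; 1^7 = 1; (-1)^1 = -1.
Coefficient = 8 · 1 · (-1) = -8.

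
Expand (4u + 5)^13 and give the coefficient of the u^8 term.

263577600000

The general term is C(13,j)·(4u)^j·(5)^(13-j); the u^8 term has j = 8.
C(13,8) = 1287.
Coefficient = C(13,8) · 4^8 · 5^5 = 1287 · 65536 · 3125 = 263577600000.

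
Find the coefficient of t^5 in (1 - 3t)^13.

The general term is C(13,j)·(1)^j·(-3t)^(13-j); the t^5 term has j = 8.
C(13,8) = 1287.
Coefficient = C(13,8) · (-3)^5 = 1287 · (-243) = -312741.

-312741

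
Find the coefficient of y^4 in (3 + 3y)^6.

10935

The general term is C(6,j)·(3)^j·(3y)^(6-j); the y^4 term has j = 2.
C(6,2) = 15.
Coefficient = C(6,2) · 3^2 · 3^4 = 15 · 9 · 81 = 10935.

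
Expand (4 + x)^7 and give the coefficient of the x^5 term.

The general term is C(7,j)·(4)^j·(x)^(7-j); the x^5 term has j = 2.
C(7,2) = 21.
Coefficient = C(7,2) · 4^2 = 21 · 16 = 336.

336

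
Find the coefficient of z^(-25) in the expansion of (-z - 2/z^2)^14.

General term: C(14,j)·(-z)^j·(-2/z^2)^(14-j), with z-exponent 1j − 2(14−j) = 3j − 28.
Set 3j − 28 = -25: j = 1.
C(14,1) = 14; (-1)^1 = -1; (-2)^13 = -8192.
Coefficient = 14 · (-1) · (-8192) = 114688.

114688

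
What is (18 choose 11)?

31824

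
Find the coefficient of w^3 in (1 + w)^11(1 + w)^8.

969

(1 + w)^11(1 + w)^8 = (1 + w)^19, so the coefficient of w^3 is C(19,3)·1^3 = 969·1 = 969.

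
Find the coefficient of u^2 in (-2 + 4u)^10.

The general term is C(10,j)·(-2)^j·(4u)^(10-j); the u^2 term has j = 8.
C(10,8) = 45.
Coefficient = C(10,8) · (-2)^8 · 4^2 = 45 · 256 · 16 = 184320.

184320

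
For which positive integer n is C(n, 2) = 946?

n(n−1)/2 = 946 ⇒ n(n−1) = 1892. Since 44·43 = 1892, n = 44.

44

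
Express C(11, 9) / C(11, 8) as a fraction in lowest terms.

1/3

C(n,k+1)/C(n,k) = (n−k)/(k+1) = (11−8)/(8+1) = 3/9 = 1/3.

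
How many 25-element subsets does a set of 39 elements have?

15084504396

C(39,25) = C(39,14) by symmetry.
C(39,14) = (39·38·37·36·35·34·33·32·31·30·29·28·27·26) / 14! = 1315041316842168115200 / 87178291200 = 15084504396.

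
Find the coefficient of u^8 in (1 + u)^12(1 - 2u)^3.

Coefficient of u^8 = Σ_{j} C(12,j)·1^j·C(3,8-j)·(-2)^(8-j) for j from 5 to 8.
= (-6336) + 11088 + (-4752) + 495 = 495.

495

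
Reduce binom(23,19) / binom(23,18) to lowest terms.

C(n,k+1)/C(n,k) = (n−k)/(k+1) = (23−18)/(18+1) = 5/19.

5/19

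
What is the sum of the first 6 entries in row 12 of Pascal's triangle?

1 + 12 + 66 + 220 + 495 + 792 = 1586.

1586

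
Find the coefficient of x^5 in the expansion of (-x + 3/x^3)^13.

-702

General term: C(13,j)·(-x)^j·(3/x^3)^(13-j), with x-exponent 1j − 3(13−j) = 4j − 39.
Set 4j − 39 = 5: j = 11.
C(13,11) = 78; (-1)^11 = -1; 3^2 = 9.
Coefficient = 78 · (-1) · 9 = -702.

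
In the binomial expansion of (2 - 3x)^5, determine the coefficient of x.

-240

The general term is C(5,j)·(2)^j·(-3x)^(5-j); the x^1 term has j = 4.
C(5,4) = 5.
Coefficient = C(5,4) · 2^4 · (-3)^1 = 5 · 16 · (-3) = -240.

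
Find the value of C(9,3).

84

C(9,3) = (9·8·7) / 3! = 504 / 6 = 84.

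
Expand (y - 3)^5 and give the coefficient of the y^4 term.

-15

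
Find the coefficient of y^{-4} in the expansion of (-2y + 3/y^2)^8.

90720

General term: C(8,j)·(-2y)^j·(3/y^2)^(8-j), with y-exponent 1j − 2(8−j) = 3j − 16.
Set 3j − 16 = -4: j = 4.
C(8,4) = 70; (-2)^4 = 16; 3^4 = 81.
Coefficient = 70 · 16 · 81 = 90720.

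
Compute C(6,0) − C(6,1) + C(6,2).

The partial alternating sum Σ_{k=0}^{2} (−1)^k C(6,k) = (−1)^2 C(5,2) = 10.

10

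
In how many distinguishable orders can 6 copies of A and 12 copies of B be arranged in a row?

Choose positions for the A's: C(18,6) = 18564.

18564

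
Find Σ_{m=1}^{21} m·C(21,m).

22020096

Since m·C(21,m) = 21·C(20,m−1), the sum is 21·2^20 = 21·1048576 = 22020096.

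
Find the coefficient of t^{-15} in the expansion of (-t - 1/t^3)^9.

-84

General term: C(9,j)·(-t)^j·(-1/t^3)^(9-j), with t-exponent 1j − 3(9−j) = 4j − 27.
Set 4j − 27 = -15: j = 3.
C(9,3) = 84; (-1)^3 = -1; (-1)^6 = 1.
Coefficient = 84 · (-1) · 1 = -84.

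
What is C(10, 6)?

210

C(10,6) = C(10,4) by symmetry.
C(10,4) = (10·9·8·7) / 4! = 5040 / 24 = 210.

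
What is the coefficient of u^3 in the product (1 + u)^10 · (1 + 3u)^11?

Coefficient of u^3 = Σ_{j} C(10,j)·1^j·C(11,3-j)·3^(3-j) for j from 0 to 3.
= 4455 + 4950 + 1485 + 120 = 11010.

11010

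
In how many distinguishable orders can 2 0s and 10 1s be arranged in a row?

Choose positions for the 0s: C(12,2) = 66.

66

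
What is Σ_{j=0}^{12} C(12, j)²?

2704156

By Vandermonde's identity, Σ C(12,j)² = C(24,12) = 2704156.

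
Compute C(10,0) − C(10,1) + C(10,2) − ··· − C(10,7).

The partial alternating sum Σ_{k=0}^{7} (−1)^k C(10,k) = (−1)^7 C(9,7) = -36.

-36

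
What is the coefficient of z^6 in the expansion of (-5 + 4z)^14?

The general term is C(14,j)·(-5)^j·(4z)^(14-j); the z^6 term has j = 8.
C(14,8) = 3003.
Coefficient = C(14,8) · (-5)^8 · 4^6 = 3003 · 390625 · 4096 = 4804800000000.

4804800000000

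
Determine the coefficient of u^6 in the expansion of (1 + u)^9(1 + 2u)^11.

494160

Coefficient of u^6 = Σ_{j} C(9,j)·1^j·C(11,6-j)·2^(6-j) for j from 0 to 6.
= 29568 + 133056 + 190080 + 110880 + 27720 + 2772 + 84 = 494160.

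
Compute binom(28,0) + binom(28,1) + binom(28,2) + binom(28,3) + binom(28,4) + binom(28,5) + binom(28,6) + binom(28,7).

1 + 28 + 378 + 3276 + 20475 + 98280 + 376740 + 1184040 = 1683218.

1683218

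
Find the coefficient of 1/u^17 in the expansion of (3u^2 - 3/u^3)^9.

General term: C(9,j)·(3u^2)^j·(-3/u^3)^(9-j), with u-exponent 2j − 3(9−j) = 5j − 27.
Set 5j − 27 = -17: j = 2.
C(9,2) = 36; 3^2 = 9; (-3)^7 = -2187.
Coefficient = 36 · 9 · (-2187) = -708588.

-708588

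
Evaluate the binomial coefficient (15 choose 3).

455

C(15,3) = (15·14·13) / 3! = 2730 / 6 = 455.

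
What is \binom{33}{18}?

1037158320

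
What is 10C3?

C(10,3) = (10·9·8) / 3! = 720 / 6 = 120.

120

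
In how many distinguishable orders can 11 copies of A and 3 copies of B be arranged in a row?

Choose positions for the A's: C(14,11) = 364.

364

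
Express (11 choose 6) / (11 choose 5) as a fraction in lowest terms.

1

C(n,k+1)/C(n,k) = (n−k)/(k+1) = (11−5)/(5+1) = 6/6 = 1.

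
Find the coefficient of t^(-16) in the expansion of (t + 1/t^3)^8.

General term: C(8,j)·(t)^j·(1/t^3)^(8-j), with t-exponent 1j − 3(8−j) = 4j − 24.
Set 4j − 24 = -16: j = 2.
C(8,2) = 28; 1^2 = 1; 1^6 = 1.
Coefficient = 28 · 1 · 1 = 28.

28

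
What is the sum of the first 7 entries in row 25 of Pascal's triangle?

1 + 25 + 300 + 2300 + 12650 + 53130 + 177100 = 245506.

245506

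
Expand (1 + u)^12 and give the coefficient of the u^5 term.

792

The general term is C(12,j)·(1)^j·(u)^(12-j); the u^5 term has j = 7.
C(12,7) = 792.
Coefficient = C(12,7) = 792.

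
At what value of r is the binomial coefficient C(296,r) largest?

148

C(296,r) is maximized at r = 296/2 = 148.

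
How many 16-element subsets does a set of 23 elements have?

245157

C(23,16) = C(23,7) by symmetry.
C(23,7) = (23·22·21·20·19·18·17) / 7! = 1235591280 / 5040 = 245157.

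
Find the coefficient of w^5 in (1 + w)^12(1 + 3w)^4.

26712

Coefficient of w^5 = Σ_{j} C(12,j)·1^j·C(4,5-j)·3^(5-j) for j from 1 to 5.
= 972 + 7128 + 11880 + 5940 + 792 = 26712.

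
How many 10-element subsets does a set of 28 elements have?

13123110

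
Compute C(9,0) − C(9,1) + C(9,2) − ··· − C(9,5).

-56

The partial alternating sum Σ_{k=0}^{5} (−1)^k C(9,k) = (−1)^5 C(8,5) = -56.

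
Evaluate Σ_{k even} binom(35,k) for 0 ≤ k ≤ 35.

17179869184

Even-k terms of row 35 sum to 2^34 = 17179869184.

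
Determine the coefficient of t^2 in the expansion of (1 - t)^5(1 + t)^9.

Coefficient of t^2 = Σ_{j} C(5,j)·(-1)^j·C(9,2-j)·1^(2-j) for j from 0 to 2.
= 36 + (-45) + 10 = 1.

1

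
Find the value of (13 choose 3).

286

C(13,3) = (13·12·11) / 3! = 1716 / 6 = 286.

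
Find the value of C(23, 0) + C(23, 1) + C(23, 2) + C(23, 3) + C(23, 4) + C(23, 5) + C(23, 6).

1 + 23 + 253 + 1771 + 8855 + 33649 + 100947 = 145499.

145499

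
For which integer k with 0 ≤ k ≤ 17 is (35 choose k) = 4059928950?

16

C(35,k) increases on 0 ≤ k ≤ 17. C(35,15) = 3247943160 and C(35,16) = 4059928950, so k = 16.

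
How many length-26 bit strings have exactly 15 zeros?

7726160

Choose the 15 positions: C(26,15) = 7726160.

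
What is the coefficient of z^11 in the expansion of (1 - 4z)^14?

-1526726656

The general term is C(14,j)·(1)^j·(-4z)^(14-j); the z^11 term has j = 3.
C(14,3) = 364.
Coefficient = C(14,3) · (-4)^11 = 364 · (-4194304) = -1526726656.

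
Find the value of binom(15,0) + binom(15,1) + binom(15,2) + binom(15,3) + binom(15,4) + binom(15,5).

4944

1 + 15 + 105 + 455 + 1365 + 3003 = 4944.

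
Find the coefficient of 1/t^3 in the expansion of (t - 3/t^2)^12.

General term: C(12,j)·(t)^j·(-3/t^2)^(12-j), with t-exponent 1j − 2(12−j) = 3j − 24.
Set 3j − 24 = -3: j = 7.
C(12,7) = 792; 1^7 = 1; (-3)^5 = -243.
Coefficient = 792 · 1 · (-243) = -192456.

-192456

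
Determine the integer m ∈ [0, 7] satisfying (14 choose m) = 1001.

C(14,m) increases on 0 ≤ m ≤ 7. C(14,3) = 364 and C(14,4) = 1001, so m = 4.

4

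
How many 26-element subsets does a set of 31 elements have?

169911

C(31,26) = C(31,5) by symmetry.
C(31,5) = (31·30·29·28·27) / 5! = 20389320 / 120 = 169911.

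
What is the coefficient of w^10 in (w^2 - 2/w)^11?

General term: C(11,j)·(w^2)^j·(-2/w)^(11-j), with w-exponent 2j − 1(11−j) = 3j − 11.
Set 3j − 11 = 10: j = 7.
C(11,7) = 330; 1^7 = 1; (-2)^4 = 16.
Coefficient = 330 · 1 · 16 = 5280.

5280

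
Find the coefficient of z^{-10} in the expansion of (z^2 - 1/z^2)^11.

165

General term: C(11,j)·(z^2)^j·(-1/z^2)^(11-j), with z-exponent 2j − 2(11−j) = 4j − 22.
Set 4j − 22 = -10: j = 3.
C(11,3) = 165; 1^3 = 1; (-1)^8 = 1.
Coefficient = 165 · 1 · 1 = 165.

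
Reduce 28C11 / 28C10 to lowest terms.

18/11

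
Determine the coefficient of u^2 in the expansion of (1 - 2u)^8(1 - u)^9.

Coefficient of u^2 = Σ_{j} C(8,j)·(-2)^j·C(9,2-j)·(-1)^(2-j) for j from 0 to 2.
= 36 + 144 + 112 = 292.

292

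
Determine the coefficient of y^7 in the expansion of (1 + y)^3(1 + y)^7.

120

(1 + y)^3(1 + y)^7 = (1 + y)^10, so the coefficient of y^7 is C(10,7)·1^7 = 120·1 = 120.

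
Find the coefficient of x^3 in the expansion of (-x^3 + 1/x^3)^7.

General term: C(7,j)·(-x^3)^j·(1/x^3)^(7-j), with x-exponent 3j − 3(7−j) = 6j − 21.
Set 6j − 21 = 3: j = 4.
C(7,4) = 35; (-1)^4 = 1; 1^3 = 1.
Coefficient = 35 · 1 · 1 = 35.

35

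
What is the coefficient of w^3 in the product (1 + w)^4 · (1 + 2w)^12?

Coefficient of w^3 = Σ_{j} C(4,j)·1^j·C(12,3-j)·2^(3-j) for j from 0 to 3.
= 1760 + 1056 + 144 + 4 = 2964.

2964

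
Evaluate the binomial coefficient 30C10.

30045015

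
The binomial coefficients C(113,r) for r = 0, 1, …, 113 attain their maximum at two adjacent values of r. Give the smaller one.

56

For odd n = 113, C(113,r) peaks at r = (n−1)/2 and (n+1)/2; the smaller is 56.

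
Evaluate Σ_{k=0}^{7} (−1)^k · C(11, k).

-120

The partial alternating sum Σ_{k=0}^{7} (−1)^k C(11,k) = (−1)^7 C(10,7) = -120.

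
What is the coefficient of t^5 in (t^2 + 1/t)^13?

General term: C(13,j)·(t^2)^j·(1/t)^(13-j), with t-exponent 2j − 1(13−j) = 3j − 13.
Set 3j − 13 = 5: j = 6.
C(13,6) = 1716; 1^6 = 1; 1^7 = 1.
Coefficient = 1716 · 1 · 1 = 1716.

1716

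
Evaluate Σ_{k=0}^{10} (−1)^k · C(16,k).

3003

The partial alternating sum Σ_{k=0}^{10} (−1)^k C(16,k) = (−1)^10 C(15,10) = 3003.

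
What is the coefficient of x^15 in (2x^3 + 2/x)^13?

General term: C(13,j)·(2x^3)^j·(2/x)^(13-j), with x-exponent 3j − 1(13−j) = 4j − 13.
Set 4j − 13 = 15: j = 7.
C(13,7) = 1716; 2^7 = 128; 2^6 = 64.
Coefficient = 1716 · 128 · 64 = 14057472.

14057472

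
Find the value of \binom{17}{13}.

2380

C(17,13) = C(17,4) by symmetry.
C(17,4) = (17·16·15·14) / 4! = 57120 / 24 = 2380.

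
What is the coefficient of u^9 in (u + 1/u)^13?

General term: C(13,j)·(u)^j·(1/u)^(13-j), with u-exponent 1j − 1(13−j) = 2j − 13.
Set 2j − 13 = 9: j = 11.
C(13,11) = 78; 1^11 = 1; 1^2 = 1.
Coefficient = 78 · 1 · 1 = 78.

78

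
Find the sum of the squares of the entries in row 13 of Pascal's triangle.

By Vandermonde's identity, Σ C(13,i)² = C(26,13) = 10400600.

10400600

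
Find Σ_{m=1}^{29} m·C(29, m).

7784628224

Differentiating (1+x)^29 and setting x=1: Σ m·C(29,m) = 29·2^28 = 7784628224.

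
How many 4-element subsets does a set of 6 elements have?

15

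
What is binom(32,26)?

C(32,26) = C(32,6) by symmetry.
C(32,6) = (32·31·30·29·28·27) / 6! = 652458240 / 720 = 906192.

906192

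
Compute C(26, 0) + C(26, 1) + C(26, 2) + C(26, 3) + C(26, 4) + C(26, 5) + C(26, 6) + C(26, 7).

1 + 26 + 325 + 2600 + 14950 + 65780 + 230230 + 657800 = 971712.

971712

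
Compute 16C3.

C(16,3) = (16·15·14) / 3! = 3360 / 6 = 560.

560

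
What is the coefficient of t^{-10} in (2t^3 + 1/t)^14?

General term: C(14,j)·(2t^3)^j·(1/t)^(14-j), with t-exponent 3j − 1(14−j) = 4j − 14.
Set 4j − 14 = -10: j = 1.
C(14,1) = 14; 2^1 = 2; 1^13 = 1.
Coefficient = 14 · 2 · 1 = 28.

28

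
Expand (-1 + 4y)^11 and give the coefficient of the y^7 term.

5406720

The general term is C(11,j)·(-1)^j·(4y)^(11-j); the y^7 term has j = 4.
C(11,4) = 330.
Coefficient = C(11,4) · 4^7 = 330 · 16384 = 5406720.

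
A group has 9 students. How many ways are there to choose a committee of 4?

This is C(9,4) = 126.

126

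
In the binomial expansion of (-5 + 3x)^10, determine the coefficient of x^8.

The general term is C(10,j)·(-5)^j·(3x)^(10-j); the x^8 term has j = 2.
C(10,2) = 45.
Coefficient = C(10,2) · (-5)^2 · 3^8 = 45 · 25 · 6561 = 7381125.

7381125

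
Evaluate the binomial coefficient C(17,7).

19448

C(17,7) = (17·16·15·14·13·12·11) / 7! = 98017920 / 5040 = 19448.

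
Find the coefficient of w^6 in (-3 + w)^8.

252

The general term is C(8,j)·(-3)^j·(w)^(8-j); the w^6 term has j = 2.
C(8,2) = 28.
Coefficient = C(8,2) · (-3)^2 = 28 · 9 = 252.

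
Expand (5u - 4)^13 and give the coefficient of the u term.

1090519040

The general term is C(13,j)·(5u)^j·(-4)^(13-j); the u^1 term has j = 1.
C(13,1) = 13.
Coefficient = C(13,1) · 5^1 · (-4)^12 = 13 · 5 · 16777216 = 1090519040.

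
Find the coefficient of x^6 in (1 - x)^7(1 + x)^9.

-14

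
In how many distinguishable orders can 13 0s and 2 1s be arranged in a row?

Choose positions for the 0s: C(15,13) = 105.

105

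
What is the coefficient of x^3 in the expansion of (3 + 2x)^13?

The general term is C(13,j)·(3)^j·(2x)^(13-j); the x^3 term has j = 10.
C(13,10) = 286.
Coefficient = C(13,10) · 3^10 · 2^3 = 286 · 59049 · 8 = 135104112.

135104112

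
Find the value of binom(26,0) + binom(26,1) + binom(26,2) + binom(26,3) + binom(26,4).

1 + 26 + 325 + 2600 + 14950 = 17902.

17902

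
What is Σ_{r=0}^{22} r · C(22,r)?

Differentiating (1+x)^22 and setting x=1: Σ r·C(22,r) = 22·2^21 = 46137344.

46137344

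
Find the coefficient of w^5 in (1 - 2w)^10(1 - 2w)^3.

-41184

Coefficient of w^5 = Σ_{j} C(10,j)·(-2)^j·C(3,5-j)·(-2)^(5-j) for j from 2 to 5.
= (-1440) + (-11520) + (-20160) + (-8064) = -41184.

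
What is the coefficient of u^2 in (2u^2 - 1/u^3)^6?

General term: C(6,j)·(2u^2)^j·(-1/u^3)^(6-j), with u-exponent 2j − 3(6−j) = 5j − 18.
Set 5j − 18 = 2: j = 4.
C(6,4) = 15; 2^4 = 16; (-1)^2 = 1.
Coefficient = 15 · 16 · 1 = 240.

240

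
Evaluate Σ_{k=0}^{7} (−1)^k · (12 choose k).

-330

The partial alternating sum Σ_{k=0}^{7} (−1)^k C(12,k) = (−1)^7 C(11,7) = -330.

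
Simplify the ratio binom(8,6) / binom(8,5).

C(n,k+1)/C(n,k) = (n−k)/(k+1) = (8−5)/(5+1) = 3/6 = 1/2.

1/2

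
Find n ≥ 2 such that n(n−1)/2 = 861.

n(n−1)/2 = 861 ⇒ n(n−1) = 1722. Since 42·41 = 1722, n = 42.

42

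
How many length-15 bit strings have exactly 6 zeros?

Choose the 6 positions: C(15,6) = 5005.

5005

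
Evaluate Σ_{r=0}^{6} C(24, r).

1 + 24 + 276 + 2024 + 10626 + 42504 + 134596 = 190051.

190051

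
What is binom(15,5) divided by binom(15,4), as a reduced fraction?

11/5

C(n,k+1)/C(n,k) = (n−k)/(k+1) = (15−4)/(4+1) = 11/5.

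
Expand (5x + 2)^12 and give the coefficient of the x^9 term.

3437500000

The general term is C(12,j)·(5x)^j·(2)^(12-j); the x^9 term has j = 9.
C(12,9) = 220.
Coefficient = C(12,9) · 5^9 · 2^3 = 220 · 1953125 · 8 = 3437500000.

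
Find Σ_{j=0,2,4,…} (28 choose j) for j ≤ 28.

Half of (1+1)^28 + (1−1)^28 gives the even-index sum: 2^27 = 134217728.

134217728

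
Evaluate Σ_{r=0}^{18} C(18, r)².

9075135300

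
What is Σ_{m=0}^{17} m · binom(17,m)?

1114112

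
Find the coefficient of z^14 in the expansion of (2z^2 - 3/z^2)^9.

-6912

General term: C(9,j)·(2z^2)^j·(-3/z^2)^(9-j), with z-exponent 2j − 2(9−j) = 4j − 18.
Set 4j − 18 = 14: j = 8.
C(9,8) = 9; 2^8 = 256; (-3)^1 = -3.
Coefficient = 9 · 256 · (-3) = -6912.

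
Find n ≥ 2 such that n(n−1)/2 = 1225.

n(n−1)/2 = 1225 ⇒ n(n−1) = 2450. Since 50·49 = 2450, n = 50.

50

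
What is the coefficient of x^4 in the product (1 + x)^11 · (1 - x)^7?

-20

Coefficient of x^4 = Σ_{j} C(11,j)·1^j·C(7,4-j)·(-1)^(4-j) for j from 0 to 4.
= 35 + (-385) + 1155 + (-1155) + 330 = -20.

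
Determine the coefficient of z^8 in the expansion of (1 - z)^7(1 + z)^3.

Coefficient of z^8 = Σ_{j} C(7,j)·(-1)^j·C(3,8-j)·1^(8-j) for j from 5 to 7.
= (-21) + 21 + (-3) = -3.

-3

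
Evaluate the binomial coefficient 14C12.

C(14,12) = C(14,2) by symmetry.
C(14,2) = (14·13) / 2! = 182 / 2 = 91.

91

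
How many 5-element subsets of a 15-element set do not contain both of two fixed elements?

All 5-subsets: C(15,5) = 3003. Those containing both fixed elements: C(13,3) = 286.
3003 − 286 = 2717.

2717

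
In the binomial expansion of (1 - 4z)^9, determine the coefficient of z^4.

The general term is C(9,j)·(1)^j·(-4z)^(9-j); the z^4 term has j = 5.
C(9,5) = 126.
Coefficient = C(9,5) · (-4)^4 = 126 · 256 = 32256.

32256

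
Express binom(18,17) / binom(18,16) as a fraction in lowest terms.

2/17

C(n,k+1)/C(n,k) = (n−k)/(k+1) = (18−16)/(16+1) = 2/17.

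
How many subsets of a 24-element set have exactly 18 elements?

134596

Choose the 18 positions: C(24,18) = 134596.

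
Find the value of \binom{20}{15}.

15504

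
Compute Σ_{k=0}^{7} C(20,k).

137980

1 + 20 + 190 + 1140 + 4845 + 15504 + 38760 + 77520 = 137980.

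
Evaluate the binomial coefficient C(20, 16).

C(20,16) = C(20,4) by symmetry.
C(20,4) = (20·19·18·17) / 4! = 116280 / 24 = 4845.

4845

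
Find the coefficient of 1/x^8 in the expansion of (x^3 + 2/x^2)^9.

General term: C(9,j)·(x^3)^j·(2/x^2)^(9-j), with x-exponent 3j − 2(9−j) = 5j − 18.
Set 5j − 18 = -8: j = 2.
C(9,2) = 36; 1^2 = 1; 2^7 = 128.
Coefficient = 36 · 1 · 128 = 4608.

4608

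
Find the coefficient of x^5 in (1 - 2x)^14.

The general term is C(14,j)·(1)^j·(-2x)^(14-j); the x^5 term has j = 9.
C(14,9) = 2002.
Coefficient = C(14,9) · (-2)^5 = 2002 · (-32) = -64064.

-64064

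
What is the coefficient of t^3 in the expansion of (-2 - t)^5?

-40

The general term is C(5,j)·(-2)^j·(-t)^(5-j); the t^3 term has j = 2.
C(5,2) = 10.
Coefficient = C(5,2) · (-2)^2 · (-1)^3 = 10 · 4 · (-1) = -40.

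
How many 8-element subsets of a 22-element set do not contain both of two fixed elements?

281010

All 8-subsets: C(22,8) = 319770. Those containing both fixed elements: C(20,6) = 38760.
319770 − 38760 = 281010.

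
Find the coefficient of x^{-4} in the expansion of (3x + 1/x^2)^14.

19702683

General term: C(14,j)·(3x)^j·(1/x^2)^(14-j), with x-exponent 1j − 2(14−j) = 3j − 28.
Set 3j − 28 = -4: j = 8.
C(14,8) = 3003; 3^8 = 6561; 1^6 = 1.
Coefficient = 3003 · 6561 · 1 = 19702683.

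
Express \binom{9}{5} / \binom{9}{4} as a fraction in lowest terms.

C(n,k+1)/C(n,k) = (n−k)/(k+1) = (9−4)/(4+1) = 5/5 = 1.

1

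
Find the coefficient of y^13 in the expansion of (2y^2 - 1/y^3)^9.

-2304

General term: C(9,j)·(2y^2)^j·(-1/y^3)^(9-j), with y-exponent 2j − 3(9−j) = 5j − 27.
Set 5j − 27 = 13: j = 8.
C(9,8) = 9; 2^8 = 256; (-1)^1 = -1.
Coefficient = 9 · 256 · (-1) = -2304.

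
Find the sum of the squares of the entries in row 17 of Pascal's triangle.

Σ C(17,i)² is the coefficient of x^17 in (1+x)^17(1+x)^17 = (1+x)^34, i.e. C(34,17) = 2333606220.

2333606220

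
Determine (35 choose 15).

3247943160

C(35,15) = (35·34·33·32·31·30·29·28·27·26·25·24·23·22·21) / 15! = 4247252019052922880000 / 1307674368000 = 3247943160.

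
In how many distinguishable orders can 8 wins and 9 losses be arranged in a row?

Choose positions for the wins: C(17,8) = 24310.

24310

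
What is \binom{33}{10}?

92561040

C(33,10) = (33·32·31·30·29·28·27·26·25·24) / 10! = 335885501952000 / 3628800 = 92561040.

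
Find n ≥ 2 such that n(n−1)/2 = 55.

11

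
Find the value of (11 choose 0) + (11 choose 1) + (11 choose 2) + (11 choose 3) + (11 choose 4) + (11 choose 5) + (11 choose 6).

1 + 11 + 55 + 165 + 330 + 462 + 462 = 1486.

1486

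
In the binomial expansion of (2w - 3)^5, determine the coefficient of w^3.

The general term is C(5,j)·(2w)^j·(-3)^(5-j); the w^3 term has j = 3.
C(5,3) = 10.
Coefficient = C(5,3) · 2^3 · (-3)^2 = 10 · 8 · 9 = 720.

720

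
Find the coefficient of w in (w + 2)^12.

24576

The general term is C(12,j)·(w)^j·(2)^(12-j); the w^1 term has j = 1.
C(12,1) = 12.
Coefficient = C(12,1) · 2^11 = 12 · 2048 = 24576.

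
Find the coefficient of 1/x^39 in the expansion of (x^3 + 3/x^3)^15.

General term: C(15,j)·(x^3)^j·(3/x^3)^(15-j), with x-exponent 3j − 3(15−j) = 6j − 45.
Set 6j − 45 = -39: j = 1.
C(15,1) = 15; 1^1 = 1; 3^14 = 4782969.
Coefficient = 15 · 1 · 4782969 = 71744535.

71744535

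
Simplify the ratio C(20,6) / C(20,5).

5/2

C(n,k+1)/C(n,k) = (n−k)/(k+1) = (20−5)/(5+1) = 15/6 = 5/2.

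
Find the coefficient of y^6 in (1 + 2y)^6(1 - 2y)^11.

Coefficient of y^6 = Σ_{j} C(6,j)·2^j·C(11,6-j)·(-2)^(6-j) for j from 0 to 6.
= 29568 + (-177408) + 316800 + (-211200) + 52800 + (-4224) + 64 = 6400.

6400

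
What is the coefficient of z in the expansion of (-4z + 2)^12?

-98304

The general term is C(12,j)·(-4z)^j·(2)^(12-j); the z^1 term has j = 1.
C(12,1) = 12.
Coefficient = C(12,1) · (-4)^1 · 2^11 = 12 · (-4) · 2048 = -98304.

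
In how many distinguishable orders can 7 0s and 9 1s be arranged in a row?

Choose positions for the 0s: C(16,7) = 11440.

11440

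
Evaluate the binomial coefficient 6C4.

C(6,4) = C(6,2) by symmetry.
C(6,2) = (6·5) / 2! = 30 / 2 = 15.

15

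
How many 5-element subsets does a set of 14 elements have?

2002

C(14,5) = (14·13·12·11·10) / 5! = 240240 / 120 = 2002.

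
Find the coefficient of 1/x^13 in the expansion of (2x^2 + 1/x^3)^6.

12

General term: C(6,j)·(2x^2)^j·(1/x^3)^(6-j), with x-exponent 2j − 3(6−j) = 5j − 18.
Set 5j − 18 = -13: j = 1.
C(6,1) = 6; 2^1 = 2; 1^5 = 1.
Coefficient = 6 · 2 · 1 = 12.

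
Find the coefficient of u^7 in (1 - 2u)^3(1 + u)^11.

Coefficient of u^7 = Σ_{j} C(3,j)·(-2)^j·C(11,7-j)·1^(7-j) for j from 0 to 3.
= 330 + (-2772) + 5544 + (-2640) = 462.

462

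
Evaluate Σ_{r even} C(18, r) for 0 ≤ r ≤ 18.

Even-r terms of row 18 sum to 2^17 = 131072.

131072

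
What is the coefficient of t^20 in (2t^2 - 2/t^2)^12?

-49152

General term: C(12,j)·(2t^2)^j·(-2/t^2)^(12-j), with t-exponent 2j − 2(12−j) = 4j − 24.
Set 4j − 24 = 20: j = 11.
C(12,11) = 12; 2^11 = 2048; (-2)^1 = -2.
Coefficient = 12 · 2048 · (-2) = -49152.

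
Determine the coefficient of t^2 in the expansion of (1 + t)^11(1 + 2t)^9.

397

Coefficient of t^2 = Σ_{j} C(11,j)·1^j·C(9,2-j)·2^(2-j) for j from 0 to 2.
= 144 + 198 + 55 = 397.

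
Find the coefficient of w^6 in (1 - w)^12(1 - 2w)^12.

Coefficient of w^6 = Σ_{j} C(12,j)·(-1)^j·C(12,6-j)·(-2)^(6-j) for j from 0 to 6.
= 59136 + 304128 + 522720 + 387200 + 130680 + 19008 + 924 = 1423796.

1423796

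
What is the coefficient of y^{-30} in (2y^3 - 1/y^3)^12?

General term: C(12,j)·(2y^3)^j·(-1/y^3)^(12-j), with y-exponent 3j − 3(12−j) = 6j − 36.
Set 6j − 36 = -30: j = 1.
C(12,1) = 12; 2^1 = 2; (-1)^11 = -1.
Coefficient = 12 · 2 · (-1) = -24.

-24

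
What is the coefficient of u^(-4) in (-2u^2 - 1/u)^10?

180

General term: C(10,j)·(-2u^2)^j·(-1/u)^(10-j), with u-exponent 2j − 1(10−j) = 3j − 10.
Set 3j − 10 = -4: j = 2.
C(10,2) = 45; (-2)^2 = 4; (-1)^8 = 1.
Coefficient = 45 · 4 · 1 = 180.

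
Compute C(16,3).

C(16,3) = (16·15·14) / 3! = 3360 / 6 = 560.

560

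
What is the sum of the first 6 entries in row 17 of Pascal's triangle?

9402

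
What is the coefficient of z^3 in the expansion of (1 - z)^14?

The general term is C(14,j)·(1)^j·(-z)^(14-j); the z^3 term has j = 11.
C(14,11) = 364.
Coefficient = C(14,11) · (-1)^3 = 364 · (-1) = -364.

-364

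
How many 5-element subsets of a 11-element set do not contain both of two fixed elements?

378

All 5-subsets: C(11,5) = 462. Those containing both fixed elements: C(9,3) = 84.
462 − 84 = 378.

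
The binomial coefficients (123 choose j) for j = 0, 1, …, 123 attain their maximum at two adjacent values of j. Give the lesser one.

61

For odd n = 123, C(123,j) peaks at j = (n−1)/2 and (n+1)/2; the lesser is 61.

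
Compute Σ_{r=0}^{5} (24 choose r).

1 + 24 + 276 + 2024 + 10626 + 42504 = 55455.

55455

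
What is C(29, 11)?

C(29,11) = (29·28·27·26·25·24·23·22·21·20·19) / 11! = 1381013105472000 / 39916800 = 34597290.

34597290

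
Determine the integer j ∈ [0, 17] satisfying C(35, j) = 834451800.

12

C(35,j) increases on 0 ≤ j ≤ 17. C(35,11) = 417225900 and C(35,12) = 834451800, so j = 12.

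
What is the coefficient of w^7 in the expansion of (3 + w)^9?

324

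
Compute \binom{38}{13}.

5414950296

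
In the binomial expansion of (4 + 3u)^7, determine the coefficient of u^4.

The general term is C(7,j)·(4)^j·(3u)^(7-j); the u^4 term has j = 3.
C(7,3) = 35.
Coefficient = C(7,3) · 4^3 · 3^4 = 35 · 64 · 81 = 181440.

181440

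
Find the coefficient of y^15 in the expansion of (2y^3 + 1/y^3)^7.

General term: C(7,j)·(2y^3)^j·(1/y^3)^(7-j), with y-exponent 3j − 3(7−j) = 6j − 21.
Set 6j − 21 = 15: j = 6.
C(7,6) = 7; 2^6 = 64; 1^1 = 1.
Coefficient = 7 · 64 · 1 = 448.

448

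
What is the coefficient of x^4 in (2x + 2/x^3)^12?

270336

General term: C(12,j)·(2x)^j·(2/x^3)^(12-j), with x-exponent 1j − 3(12−j) = 4j − 36.
Set 4j − 36 = 4: j = 10.
C(12,10) = 66; 2^10 = 1024; 2^2 = 4.
Coefficient = 66 · 1024 · 4 = 270336.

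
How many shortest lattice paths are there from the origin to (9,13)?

497420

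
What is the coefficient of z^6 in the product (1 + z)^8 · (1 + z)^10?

18564

Coefficient of z^6 = Σ_{j} C(8,j)·C(10,6-j) for j from 0 to 6.
= 210 + 2016 + 5880 + 6720 + 3150 + 560 + 28 = 18564.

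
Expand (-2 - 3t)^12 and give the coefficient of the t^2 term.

The general term is C(12,j)·(-2)^j·(-3t)^(12-j); the t^2 term has j = 10.
C(12,10) = 66.
Coefficient = C(12,10) · (-2)^10 · (-3)^2 = 66 · 1024 · 9 = 608256.

608256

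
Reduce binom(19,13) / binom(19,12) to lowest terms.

C(n,k+1)/C(n,k) = (n−k)/(k+1) = (19−12)/(12+1) = 7/13.

7/13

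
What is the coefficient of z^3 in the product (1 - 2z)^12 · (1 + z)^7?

-381

Coefficient of z^3 = Σ_{j} C(12,j)·(-2)^j·C(7,3-j)·1^(3-j) for j from 0 to 3.
= 35 + (-504) + 1848 + (-1760) = -381.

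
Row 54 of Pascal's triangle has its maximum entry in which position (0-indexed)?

27

C(54,i) is maximized at i = 54/2 = 27.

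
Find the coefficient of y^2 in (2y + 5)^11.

429687500

The general term is C(11,j)·(2y)^j·(5)^(11-j); the y^2 term has j = 2.
C(11,2) = 55.
Coefficient = C(11,2) · 2^2 · 5^9 = 55 · 4 · 1953125 = 429687500.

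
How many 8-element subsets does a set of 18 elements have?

C(18,8) = (18·17·16·15·14·13·12·11) / 8! = 1764322560 / 40320 = 43758.

43758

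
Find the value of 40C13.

12033222880

C(40,13) = (40·39·38·37·36·35·34·33·32·31·30·29·28) / 13! = 74931129164795904000 / 6227020800 = 12033222880.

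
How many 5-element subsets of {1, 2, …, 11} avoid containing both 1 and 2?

378

All 5-subsets: C(11,5) = 462. Those containing both fixed elements: C(9,3) = 84.
462 − 84 = 378.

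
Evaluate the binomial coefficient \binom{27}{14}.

20058300

C(27,14) = C(27,13) by symmetry.
C(27,13) = (27·26·25·24·23·22·21·20·19·18·17·16·15) / 13! = 124903451312640000 / 6227020800 = 20058300.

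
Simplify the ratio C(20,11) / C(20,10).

C(n,k+1)/C(n,k) = (n−k)/(k+1) = (20−10)/(10+1) = 10/11.

10/11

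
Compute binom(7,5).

C(7,5) = C(7,2) by symmetry.
C(7,2) = (7·6) / 2! = 42 / 2 = 21.

21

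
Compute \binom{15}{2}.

C(15,2) = (15·14) / 2! = 210 / 2 = 105.

105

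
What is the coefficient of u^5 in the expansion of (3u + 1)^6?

1458

The general term is C(6,j)·(3u)^j·(1)^(6-j); the u^5 term has j = 5.
C(6,5) = 6.
Coefficient = C(6,5) · 3^5 = 6 · 243 = 1458.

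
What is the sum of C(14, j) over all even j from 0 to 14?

8192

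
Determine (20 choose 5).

15504

C(20,5) = (20·19·18·17·16) / 5! = 1860480 / 120 = 15504.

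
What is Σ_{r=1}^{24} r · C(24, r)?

201326592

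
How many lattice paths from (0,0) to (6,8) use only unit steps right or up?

3003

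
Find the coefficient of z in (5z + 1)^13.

The general term is C(13,j)·(5z)^j·(1)^(13-j); the z^1 term has j = 1.
C(13,1) = 13.
Coefficient = C(13,1) · 5^1 = 13 · 5 = 65.

65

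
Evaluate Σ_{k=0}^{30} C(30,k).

The entries of row 30 sum to 2^30 = 1073741824.

1073741824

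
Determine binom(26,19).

657800

C(26,19) = C(26,7) by symmetry.
C(26,7) = (26·25·24·23·22·21·20) / 7! = 3315312000 / 5040 = 657800.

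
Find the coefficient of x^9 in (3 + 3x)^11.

The general term is C(11,j)·(3)^j·(3x)^(11-j); the x^9 term has j = 2.
C(11,2) = 55.
Coefficient = C(11,2) · 3^2 · 3^9 = 55 · 9 · 19683 = 9743085.

9743085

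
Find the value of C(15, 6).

C(15,6) = (15·14·13·12·11·10) / 6! = 3603600 / 720 = 5005.

5005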